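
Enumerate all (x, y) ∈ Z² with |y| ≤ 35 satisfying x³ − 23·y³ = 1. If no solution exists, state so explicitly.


The equation is x³ - 23y³ = 1. For fixed y, x³ = 23·y³ + 1, so a solution requires the RHS to be a perfect cube.
Strategy: iterate y from -35 to 35, compute RHS = 23·y³ + 1, and check whether it is a (positive or negative) perfect cube.
Check small values of y:
  y = 0: RHS = 1 = (1)³ ⇒ x = 1 works.
  y = 1: RHS = 24 is not a perfect cube.
  y = -1: RHS = -22 is not a perfect cube.
  y = 2: RHS = 185 is not a perfect cube.
  y = -2: RHS = -183 is not a perfect cube.
  y = 3: RHS = 622 is not a perfect cube.
  y = -3: RHS = -620 is not a perfect cube.
Continuing the search up to |y| = 35 finds no further solutions beyond those listed.
Collected solutions: (1, 0).

Solutions (with |y| ≤ 35): (1, 0).


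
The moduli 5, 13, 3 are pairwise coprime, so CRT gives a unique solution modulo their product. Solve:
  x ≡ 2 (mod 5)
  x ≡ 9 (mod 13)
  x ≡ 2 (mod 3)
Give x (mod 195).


Moduli 5, 13, 3 are pairwise coprime; by CRT there is a unique solution modulo M = 5 · 13 · 3 = 195.
Solve pairwise, accumulating the modulus:
  Start with x ≡ 2 (mod 5).
  Combine with x ≡ 9 (mod 13): since gcd(5, 13) = 1, we get a unique residue mod 65.
    Write x = 2 + 5·t and substitute into x ≡ 9 (mod 13): 5·t ≡ 9 − 2 = 7 (mod 13).
    The inverse of 5 mod 13 is 8 (since 5·8 = 40 = 3·13 + 1), so t ≡ 8·7 = 56 ≡ 4 (mod 13).
    Then x = 2 + 5·4 = 22, valid modulo lcm(5, 13) = 65: x ≡ 22 (mod 65).
  Combine with x ≡ 2 (mod 3): since gcd(65, 3) = 1, we get a unique residue mod 195.
    Write x = 22 + 65·t and substitute into x ≡ 2 (mod 3): 65·t ≡ 2 − 22 = -20 (mod 3).
    Reduce coefficients mod 3: 2·t ≡ 1 (mod 3).
    The inverse of 2 mod 3 is 2 (since 2·2 = 4 = 1·3 + 1), so t ≡ 2·1 = 2 ≡ 2 (mod 3).
    Then x = 22 + 65·2 = 152, valid modulo lcm(65, 3) = 195: x ≡ 152 (mod 195).
Verify: 152 mod 5 = 2 ✓, 152 mod 13 = 9 ✓, 152 mod 3 = 2 ✓.

x ≡ 152 (mod 195).


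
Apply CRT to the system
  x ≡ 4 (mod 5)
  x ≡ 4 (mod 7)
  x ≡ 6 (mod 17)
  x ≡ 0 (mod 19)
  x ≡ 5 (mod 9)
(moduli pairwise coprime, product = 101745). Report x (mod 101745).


Product of moduli M = 5 · 7 · 17 · 19 · 9 = 101745.
Merge one congruence at a time:
  Start: x ≡ 4 (mod 5).
  Combine with x ≡ 4 (mod 7); new modulus lcm = 35.
    Write x = 4 + 5·t and substitute into x ≡ 4 (mod 7): 5·t ≡ 4 − 4 = 0 (mod 7).
    The inverse of 5 mod 7 is 3 (since 5·3 = 15 = 2·7 + 1), so t ≡ 3·0 = 0 ≡ 0 (mod 7).
    Then x = 4 + 5·0 = 4, valid modulo lcm(5, 7) = 35: x ≡ 4 (mod 35).
  Combine with x ≡ 6 (mod 17); new modulus lcm = 595.
    Write x = 4 + 35·t and substitute into x ≡ 6 (mod 17): 35·t ≡ 6 − 4 = 2 (mod 17).
    Reduce coefficients mod 17: 1·t ≡ 2 (mod 17).
    So t ≡ 2 (mod 17).
    Then x = 4 + 35·2 = 74, valid modulo lcm(35, 17) = 595: x ≡ 74 (mod 595).
  Combine with x ≡ 0 (mod 19); new modulus lcm = 11305.
    Write x = 74 + 595·t and substitute into x ≡ 0 (mod 19): 595·t ≡ 0 − 74 = -74 (mod 19).
    Reduce coefficients mod 19: 6·t ≡ 2 (mod 19).
    The inverse of 6 mod 19 is 16 (since 6·16 = 96 = 5·19 + 1), so t ≡ 16·2 = 32 ≡ 13 (mod 19).
    Then x = 74 + 595·13 = 7809, valid modulo lcm(595, 19) = 11305: x ≡ 7809 (mod 11305).
  Combine with x ≡ 5 (mod 9); new modulus lcm = 101745.
    Write x = 7809 + 11305·t and substitute into x ≡ 5 (mod 9): 11305·t ≡ 5 − 7809 = -7804 (mod 9).
    Reduce coefficients mod 9: 1·t ≡ 8 (mod 9).
    So t ≡ 8 (mod 9).
    Then x = 7809 + 11305·8 = 98249, valid modulo lcm(11305, 9) = 101745: x ≡ 98249 (mod 101745).
Verify against each original: 98249 mod 5 = 4, 98249 mod 7 = 4, 98249 mod 17 = 6, 98249 mod 19 = 0, 98249 mod 9 = 5.

x ≡ 98249 (mod 101745).


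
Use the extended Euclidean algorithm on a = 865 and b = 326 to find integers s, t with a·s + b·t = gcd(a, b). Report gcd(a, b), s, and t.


Euclidean algorithm on (865, 326) — divide until remainder is 0:
  865 = 2 · 326 + 213
  326 = 1 · 213 + 113
  213 = 1 · 113 + 100
  113 = 1 · 100 + 13
  100 = 7 · 13 + 9
  13 = 1 · 9 + 4
  9 = 2 · 4 + 1
  4 = 4 · 1 + 0
gcd(865, 326) = 1.
Track Bezout coefficients alongside the remainders: start with r₀ = 865 = a·1 + b·0 (s = 1, t = 0) and r₁ = 326 = a·0 + b·1 (s = 0, t = 1); each new remainder r_{k+1} = r_{k-1} − q_k·r_k inherits s_{k+1} = s_{k-1} − q_k·s_k, t_{k+1} = t_{k-1} − q_k·t_k, so r_k = a·s_k + b·t_k at every step:
  q = 2: r = 213, s = 1 − 2·0 = 1, t = 0 − 2·1 = -2  (check: 865·1 + 326·(-2) = 213)
  q = 1: r = 113, s = 0 − 1·1 = -1, t = 1 − 1·(-2) = 3  (check: 865·(-1) + 326·3 = 113)
  q = 1: r = 100, s = 1 − 1·(-1) = 2, t = -2 − 1·3 = -5  (check: 865·2 + 326·(-5) = 100)
  q = 1: r = 13, s = -1 − 1·2 = -3, t = 3 − 1·(-5) = 8  (check: 865·(-3) + 326·8 = 13)
  q = 7: r = 9, s = 2 − 7·(-3) = 23, t = -5 − 7·8 = -61  (check: 865·23 + 326·(-61) = 9)
  q = 1: r = 4, s = -3 − 1·23 = -26, t = 8 − 1·(-61) = 69  (check: 865·(-26) + 326·69 = 4)
  q = 2: r = 1, s = 23 − 2·(-26) = 75, t = -61 − 2·69 = -199  (check: 865·75 + 326·(-199) = 1)
The row with r = 1 (the gcd) gives the Bezout coefficients s = 75, t = -199.
Result: 865 · (75) + 326 · (-199) = 1.

gcd(865, 326) = 1; s = 75, t = -199 (check: 865·75 + 326·(-199) = 1).


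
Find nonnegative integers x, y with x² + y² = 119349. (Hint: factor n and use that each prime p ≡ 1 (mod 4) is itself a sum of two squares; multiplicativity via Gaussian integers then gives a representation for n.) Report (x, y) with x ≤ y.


Step 1: Factor n = 119349 = 3^2 · 89 · 149.
Step 2: Check the mod-4 condition on each prime factor: 3 ≡ 3 (mod 4), exponent 2 (must be even); 89 ≡ 1 (mod 4), exponent 1; 149 ≡ 1 (mod 4), exponent 1.
All primes ≡ 3 (mod 4) appear to even exponent (or don't appear), so by the two-squares theorem n IS expressible as a sum of two squares.
Step 3: Build a representation. Group n = k² · m with k = 3 and m = 89 · 149 = 13261 (a product of primes ≡ 1 (mod 4)); a representation of m scales to one of n via (k·x)² + (k·y)² = k²(x² + y²). Each prime p ≡ 1 (mod 4) is itself a sum of two squares; find a² by testing p − a² for a perfect square:
  89: 89 − 1² = 88, 89 − 2² = 85, 89 − 3² = 80, 89 − 4² = 73, 89 − 5² = 64 = 8² ⇒ 89 = 5² + 8².
  149: 149 − 1² = 148, 149 − 2² = 145, 149 − 3² = 140, 149 − 4² = 133, 149 − 5² = 124, 149 − 6² = 113, 149 − 7² = 100 = 10² ⇒ 149 = 7² + 10².
  Combine using the Brahmagupta–Fibonacci identity (a² + b²)(c² + d²) = (ac − bd)² + (ad + bc)² = (ac + bd)² + (ad − bc)²:
  89 · 149 = 13261: from (5² + 8²)(7² + 10²), take (5·7 − 8·10, 5·10 + 8·7) = (35 − 80, 50 + 56) = (-45, 106); dropping signs (only squares matter) gives (45, 106); check 45² + 106² = 2025 + 11236 = 13261 ✓.
  Scale by k = 3: (3·45, 3·106) = (135, 318).
Step 4: Order so x ≤ y and verify: 135² + 318² = 18225 + 101124 = 119349 = n. ✓

n = 119349 = 135² + 318² (one valid representation with x ≤ y).


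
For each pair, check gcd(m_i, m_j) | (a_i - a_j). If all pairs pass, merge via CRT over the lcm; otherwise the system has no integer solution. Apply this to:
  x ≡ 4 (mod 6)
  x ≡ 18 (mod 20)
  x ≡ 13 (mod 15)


Moduli 6, 20, 15 are not pairwise coprime, so CRT works modulo lcm(m_i) when all pairwise compatibility conditions hold.
Pairwise compatibility: gcd(m_i, m_j) must divide a_i - a_j for every pair.
Merge one congruence at a time:
  Start: x ≡ 4 (mod 6).
  Combine with x ≡ 18 (mod 20): gcd(6, 20) = 2; 18 - 4 = 14, which IS divisible by 2, so compatible.
    Write x = 4 + 6·t and substitute into x ≡ 18 (mod 20): 6·t ≡ 18 − 4 = 14 (mod 20).
    Divide the congruence (and modulus) by g = 2: 3·t ≡ 7 (mod 10).
    The inverse of 3 mod 10 is 7 (since 3·7 = 21 = 2·10 + 1), so t ≡ 7·7 = 49 ≡ 9 (mod 10).
    Then x = 4 + 6·9 = 58, valid modulo lcm(6, 20) = 60: x ≡ 58 (mod 60).
  Combine with x ≡ 13 (mod 15): gcd(60, 15) = 15; 13 - 58 = -45, which IS divisible by 15, so compatible.
    Write x = 58 + 60·t and substitute into x ≡ 13 (mod 15): 60·t ≡ 13 − 58 = -45 (mod 15).
    Divide the congruence (and modulus) by g = 15: 4·t ≡ -3 (mod 1).
    Modulo 1 every t works; take t = 0.
    Then x = 58 + 60·0 = 58, valid modulo lcm(60, 15) = 60: x ≡ 58 (mod 60).
Verify: 58 mod 6 = 4, 58 mod 20 = 18, 58 mod 15 = 13.

x ≡ 58 (mod 60).


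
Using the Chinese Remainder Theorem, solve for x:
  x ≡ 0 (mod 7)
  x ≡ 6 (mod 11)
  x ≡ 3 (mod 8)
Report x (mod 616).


Moduli 7, 11, 8 are pairwise coprime; by CRT there is a unique solution modulo M = 7 · 11 · 8 = 616.
Solve pairwise, accumulating the modulus:
  Start with x ≡ 0 (mod 7).
  Combine with x ≡ 6 (mod 11): since gcd(7, 11) = 1, we get a unique residue mod 77.
    Write x = 0 + 7·t and substitute into x ≡ 6 (mod 11): 7·t ≡ 6 − 0 = 6 (mod 11).
    The inverse of 7 mod 11 is 8 (since 7·8 = 56 = 5·11 + 1), so t ≡ 8·6 = 48 ≡ 4 (mod 11).
    Then x = 0 + 7·4 = 28, valid modulo lcm(7, 11) = 77: x ≡ 28 (mod 77).
  Combine with x ≡ 3 (mod 8): since gcd(77, 8) = 1, we get a unique residue mod 616.
    Write x = 28 + 77·t and substitute into x ≡ 3 (mod 8): 77·t ≡ 3 − 28 = -25 (mod 8).
    Reduce coefficients mod 8: 5·t ≡ 7 (mod 8).
    The inverse of 5 mod 8 is 5 (since 5·5 = 25 = 3·8 + 1), so t ≡ 5·7 = 35 ≡ 3 (mod 8).
    Then x = 28 + 77·3 = 259, valid modulo lcm(77, 8) = 616: x ≡ 259 (mod 616).
Verify: 259 mod 7 = 0 ✓, 259 mod 11 = 6 ✓, 259 mod 8 = 3 ✓.

x ≡ 259 (mod 616).


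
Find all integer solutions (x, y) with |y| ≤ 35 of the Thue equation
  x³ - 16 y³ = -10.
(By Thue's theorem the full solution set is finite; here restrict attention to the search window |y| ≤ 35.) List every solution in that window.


The equation is x³ - 16y³ = -10. For fixed y, x³ = 16·y³ − 10, so a solution requires the RHS to be a perfect cube.
Strategy: iterate y from -35 to 35, compute RHS = 16·y³ − 10, and check whether it is a (positive or negative) perfect cube.
Check small values of y:
  y = 0: RHS = -10 is not a perfect cube.
  y = 1: RHS = 6 is not a perfect cube.
  y = -1: RHS = -26 is not a perfect cube.
  y = 2: RHS = 118 is not a perfect cube.
  y = -2: RHS = -138 is not a perfect cube.
  y = 3: RHS = 422 is not a perfect cube.
  y = -3: RHS = -442 is not a perfect cube.
Continuing the search up to |y| = 35 finds no solutions either.
No (x, y) in the scanned range satisfies the equation.

No integer solutions with |y| ≤ 35.


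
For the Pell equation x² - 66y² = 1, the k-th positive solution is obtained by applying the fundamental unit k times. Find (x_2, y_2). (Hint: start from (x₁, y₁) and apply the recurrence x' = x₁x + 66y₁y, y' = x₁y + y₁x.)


Step 1: Find the fundamental solution (x₁, y₁) of x² - 66y² = 1.
  Expand √66 as a continued fraction. a₀ = ⌊√66⌋ = 8; iterate m_{k+1} = d_k·a_k − m_k, d_{k+1} = (66 − m_{k+1}²)/d_k, a_{k+1} = ⌊(a₀ + m_{k+1})/d_{k+1}⌋ (starting m₀ = 0, d₀ = 1), with convergents p_k = a_k·p_{k-1} + p_{k-2}, q_k = a_k·q_{k-1} + q_{k-2} (p₋₁ = 1, q₋₁ = 0):
  k = 0: a₀ = 8; p₀/q₀ = 8/1; p₀² − 66·q₀² = 64 − 66 = -2.
  k = 1: m = 8, d = 2, a = ⌊(8 + 8)/2⌋ = 8; p/q = (8·8 + 1)/(8·1 + 0) = 65/8; p² − 66·q² = 4225 − 4224 = 1.
  The first convergent with p² − 66·q² = 1 gives the fundamental solution (x₁, y₁) = (65, 8).
Step 2: Apply the recurrence (x_{n+1}, y_{n+1}) = (x₁x_n + 66y₁y_n, x₁y_n + y₁x_n) repeatedly.
  From (x_1, y_1) = (65, 8): x_2 = 65·65 + 66·8·8 = 8449; y_2 = 65·8 + 8·65 = 1040.
Step 3: Verify x_2² - 66·y_2² = 71385601 - 71385600 = 1 (should be 1). ✓

(x_1, y_1) = (65, 8); (x_2, y_2) = (8449, 1040).


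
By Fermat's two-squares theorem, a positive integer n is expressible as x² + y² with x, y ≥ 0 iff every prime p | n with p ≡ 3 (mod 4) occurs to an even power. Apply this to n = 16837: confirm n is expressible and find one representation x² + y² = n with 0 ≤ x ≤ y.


Step 1: Factor n = 16837 = 113 · 149.
Step 2: Check the mod-4 condition on each prime factor: 113 ≡ 1 (mod 4), exponent 1; 149 ≡ 1 (mod 4), exponent 1.
All primes ≡ 3 (mod 4) appear to even exponent (or don't appear), so by the two-squares theorem n IS expressible as a sum of two squares.
Step 3: Build a representation. Here n = 113 · 149 is a product of primes ≡ 1 (mod 4). Each prime p ≡ 1 (mod 4) is itself a sum of two squares; find a² by testing p − a² for a perfect square:
  113: 113 − 1² = 112, 113 − 2² = 109, 113 − 3² = 104, 113 − 4² = 97, 113 − 5² = 88, 113 − 6² = 77, 113 − 7² = 64 = 8² ⇒ 113 = 7² + 8².
  149: 149 − 1² = 148, 149 − 2² = 145, 149 − 3² = 140, 149 − 4² = 133, 149 − 5² = 124, 149 − 6² = 113, 149 − 7² = 100 = 10² ⇒ 149 = 7² + 10².
  Combine using the Brahmagupta–Fibonacci identity (a² + b²)(c² + d²) = (ac − bd)² + (ad + bc)² = (ac + bd)² + (ad − bc)²:
  113 · 149 = 16837: from (7² + 8²)(7² + 10²), take (7·7 − 8·10, 7·10 + 8·7) = (49 − 80, 70 + 56) = (-31, 126); dropping signs (only squares matter) gives (31, 126); check 31² + 126² = 961 + 15876 = 16837 ✓.
Step 4: Order so x ≤ y and verify: 31² + 126² = 961 + 15876 = 16837 = n. ✓

n = 16837 = 31² + 126² (one valid representation with x ≤ y).


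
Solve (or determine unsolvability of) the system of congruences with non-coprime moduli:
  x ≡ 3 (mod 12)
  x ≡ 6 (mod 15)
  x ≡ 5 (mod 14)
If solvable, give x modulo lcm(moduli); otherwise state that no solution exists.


Moduli 12, 15, 14 are not pairwise coprime, so CRT works modulo lcm(m_i) when all pairwise compatibility conditions hold.
Pairwise compatibility: gcd(m_i, m_j) must divide a_i - a_j for every pair.
Merge one congruence at a time:
  Start: x ≡ 3 (mod 12).
  Combine with x ≡ 6 (mod 15): gcd(12, 15) = 3; 6 - 3 = 3, which IS divisible by 3, so compatible.
    Write x = 3 + 12·t and substitute into x ≡ 6 (mod 15): 12·t ≡ 6 − 3 = 3 (mod 15).
    Divide the congruence (and modulus) by g = 3: 4·t ≡ 1 (mod 5).
    The inverse of 4 mod 5 is 4 (since 4·4 = 16 = 3·5 + 1), so t ≡ 4·1 = 4 ≡ 4 (mod 5).
    Then x = 3 + 12·4 = 51, valid modulo lcm(12, 15) = 60: x ≡ 51 (mod 60).
  Combine with x ≡ 5 (mod 14): gcd(60, 14) = 2; 5 - 51 = -46, which IS divisible by 2, so compatible.
    Write x = 51 + 60·t and substitute into x ≡ 5 (mod 14): 60·t ≡ 5 − 51 = -46 (mod 14).
    Divide the congruence (and modulus) by g = 2: 30·t ≡ -23 (mod 7).
    Reduce coefficients mod 7: 2·t ≡ 5 (mod 7).
    The inverse of 2 mod 7 is 4 (since 2·4 = 8 = 1·7 + 1), so t ≡ 4·5 = 20 ≡ 6 (mod 7).
    Then x = 51 + 60·6 = 411, valid modulo lcm(60, 14) = 420: x ≡ 411 (mod 420).
Verify: 411 mod 12 = 3, 411 mod 15 = 6, 411 mod 14 = 5.

x ≡ 411 (mod 420).


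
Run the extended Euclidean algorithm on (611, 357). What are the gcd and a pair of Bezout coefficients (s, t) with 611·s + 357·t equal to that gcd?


Euclidean algorithm on (611, 357) — divide until remainder is 0:
  611 = 1 · 357 + 254
  357 = 1 · 254 + 103
  254 = 2 · 103 + 48
  103 = 2 · 48 + 7
  48 = 6 · 7 + 6
  7 = 1 · 6 + 1
  6 = 6 · 1 + 0
gcd(611, 357) = 1.
Track Bezout coefficients alongside the remainders: start with r₀ = 611 = a·1 + b·0 (s = 1, t = 0) and r₁ = 357 = a·0 + b·1 (s = 0, t = 1); each new remainder r_{k+1} = r_{k-1} − q_k·r_k inherits s_{k+1} = s_{k-1} − q_k·s_k, t_{k+1} = t_{k-1} − q_k·t_k, so r_k = a·s_k + b·t_k at every step:
  q = 1: r = 254, s = 1 − 1·0 = 1, t = 0 − 1·1 = -1  (check: 611·1 + 357·(-1) = 254)
  q = 1: r = 103, s = 0 − 1·1 = -1, t = 1 − 1·(-1) = 2  (check: 611·(-1) + 357·2 = 103)
  q = 2: r = 48, s = 1 − 2·(-1) = 3, t = -1 − 2·2 = -5  (check: 611·3 + 357·(-5) = 48)
  q = 2: r = 7, s = -1 − 2·3 = -7, t = 2 − 2·(-5) = 12  (check: 611·(-7) + 357·12 = 7)
  q = 6: r = 6, s = 3 − 6·(-7) = 45, t = -5 − 6·12 = -77  (check: 611·45 + 357·(-77) = 6)
  q = 1: r = 1, s = -7 − 1·45 = -52, t = 12 − 1·(-77) = 89  (check: 611·(-52) + 357·89 = 1)
The row with r = 1 (the gcd) gives the Bezout coefficients s = -52, t = 89.
Result: 611 · (-52) + 357 · (89) = 1.

gcd(611, 357) = 1; s = -52, t = 89 (check: 611·(-52) + 357·89 = 1).


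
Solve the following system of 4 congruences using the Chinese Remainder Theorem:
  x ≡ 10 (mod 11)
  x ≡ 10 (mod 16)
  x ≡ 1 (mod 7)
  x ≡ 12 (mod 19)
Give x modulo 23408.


Product of moduli M = 11 · 16 · 7 · 19 = 23408.
Merge one congruence at a time:
  Start: x ≡ 10 (mod 11).
  Combine with x ≡ 10 (mod 16); new modulus lcm = 176.
    Write x = 10 + 11·t and substitute into x ≡ 10 (mod 16): 11·t ≡ 10 − 10 = 0 (mod 16).
    The inverse of 11 mod 16 is 3 (since 11·3 = 33 = 2·16 + 1), so t ≡ 3·0 = 0 ≡ 0 (mod 16).
    Then x = 10 + 11·0 = 10, valid modulo lcm(11, 16) = 176: x ≡ 10 (mod 176).
  Combine with x ≡ 1 (mod 7); new modulus lcm = 1232.
    Write x = 10 + 176·t and substitute into x ≡ 1 (mod 7): 176·t ≡ 1 − 10 = -9 (mod 7).
    Reduce coefficients mod 7: 1·t ≡ 5 (mod 7).
    So t ≡ 5 (mod 7).
    Then x = 10 + 176·5 = 890, valid modulo lcm(176, 7) = 1232: x ≡ 890 (mod 1232).
  Combine with x ≡ 12 (mod 19); new modulus lcm = 23408.
    Write x = 890 + 1232·t and substitute into x ≡ 12 (mod 19): 1232·t ≡ 12 − 890 = -878 (mod 19).
    Reduce coefficients mod 19: 16·t ≡ 15 (mod 19).
    The inverse of 16 mod 19 is 6 (since 16·6 = 96 = 5·19 + 1), so t ≡ 6·15 = 90 ≡ 14 (mod 19).
    Then x = 890 + 1232·14 = 18138, valid modulo lcm(1232, 19) = 23408: x ≡ 18138 (mod 23408).
Verify against each original: 18138 mod 11 = 10, 18138 mod 16 = 10, 18138 mod 7 = 1, 18138 mod 19 = 12.

x ≡ 18138 (mod 23408).


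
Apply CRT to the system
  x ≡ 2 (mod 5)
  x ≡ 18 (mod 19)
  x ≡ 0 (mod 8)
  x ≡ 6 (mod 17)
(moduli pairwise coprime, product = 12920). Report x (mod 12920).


Product of moduli M = 5 · 19 · 8 · 17 = 12920.
Merge one congruence at a time:
  Start: x ≡ 2 (mod 5).
  Combine with x ≡ 18 (mod 19); new modulus lcm = 95.
    Write x = 2 + 5·t and substitute into x ≡ 18 (mod 19): 5·t ≡ 18 − 2 = 16 (mod 19).
    The inverse of 5 mod 19 is 4 (since 5·4 = 20 = 1·19 + 1), so t ≡ 4·16 = 64 ≡ 7 (mod 19).
    Then x = 2 + 5·7 = 37, valid modulo lcm(5, 19) = 95: x ≡ 37 (mod 95).
  Combine with x ≡ 0 (mod 8); new modulus lcm = 760.
    Write x = 37 + 95·t and substitute into x ≡ 0 (mod 8): 95·t ≡ 0 − 37 = -37 (mod 8).
    Reduce coefficients mod 8: 7·t ≡ 3 (mod 8).
    The inverse of 7 mod 8 is 7 (since 7·7 = 49 = 6·8 + 1), so t ≡ 7·3 = 21 ≡ 5 (mod 8).
    Then x = 37 + 95·5 = 512, valid modulo lcm(95, 8) = 760: x ≡ 512 (mod 760).
  Combine with x ≡ 6 (mod 17); new modulus lcm = 12920.
    Write x = 512 + 760·t and substitute into x ≡ 6 (mod 17): 760·t ≡ 6 − 512 = -506 (mod 17).
    Reduce coefficients mod 17: 12·t ≡ 4 (mod 17).
    The inverse of 12 mod 17 is 10 (since 12·10 = 120 = 7·17 + 1), so t ≡ 10·4 = 40 ≡ 6 (mod 17).
    Then x = 512 + 760·6 = 5072, valid modulo lcm(760, 17) = 12920: x ≡ 5072 (mod 12920).
Verify against each original: 5072 mod 5 = 2, 5072 mod 19 = 18, 5072 mod 8 = 0, 5072 mod 17 = 6.

x ≡ 5072 (mod 12920).


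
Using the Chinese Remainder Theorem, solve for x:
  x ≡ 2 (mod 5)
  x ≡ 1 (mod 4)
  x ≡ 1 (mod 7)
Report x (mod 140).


Moduli 5, 4, 7 are pairwise coprime; by CRT there is a unique solution modulo M = 5 · 4 · 7 = 140.
Solve pairwise, accumulating the modulus:
  Start with x ≡ 2 (mod 5).
  Combine with x ≡ 1 (mod 4): since gcd(5, 4) = 1, we get a unique residue mod 20.
    Write x = 2 + 5·t and substitute into x ≡ 1 (mod 4): 5·t ≡ 1 − 2 = -1 (mod 4).
    Reduce coefficients mod 4: 1·t ≡ 3 (mod 4).
    So t ≡ 3 (mod 4).
    Then x = 2 + 5·3 = 17, valid modulo lcm(5, 4) = 20: x ≡ 17 (mod 20).
  Combine with x ≡ 1 (mod 7): since gcd(20, 7) = 1, we get a unique residue mod 140.
    Write x = 17 + 20·t and substitute into x ≡ 1 (mod 7): 20·t ≡ 1 − 17 = -16 (mod 7).
    Reduce coefficients mod 7: 6·t ≡ 5 (mod 7).
    The inverse of 6 mod 7 is 6 (since 6·6 = 36 = 5·7 + 1), so t ≡ 6·5 = 30 ≡ 2 (mod 7).
    Then x = 17 + 20·2 = 57, valid modulo lcm(20, 7) = 140: x ≡ 57 (mod 140).
Verify: 57 mod 5 = 2 ✓, 57 mod 4 = 1 ✓, 57 mod 7 = 1 ✓.

x ≡ 57 (mod 140).


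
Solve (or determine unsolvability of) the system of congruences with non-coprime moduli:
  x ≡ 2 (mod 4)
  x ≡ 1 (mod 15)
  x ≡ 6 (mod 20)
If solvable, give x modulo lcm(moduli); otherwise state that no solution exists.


Moduli 4, 15, 20 are not pairwise coprime, so CRT works modulo lcm(m_i) when all pairwise compatibility conditions hold.
Pairwise compatibility: gcd(m_i, m_j) must divide a_i - a_j for every pair.
Merge one congruence at a time:
  Start: x ≡ 2 (mod 4).
  Combine with x ≡ 1 (mod 15): gcd(4, 15) = 1; 1 - 2 = -1, which IS divisible by 1, so compatible.
    Write x = 2 + 4·t and substitute into x ≡ 1 (mod 15): 4·t ≡ 1 − 2 = -1 (mod 15).
    Reduce coefficients mod 15: 4·t ≡ 14 (mod 15).
    The inverse of 4 mod 15 is 4 (since 4·4 = 16 = 1·15 + 1), so t ≡ 4·14 = 56 ≡ 11 (mod 15).
    Then x = 2 + 4·11 = 46, valid modulo lcm(4, 15) = 60: x ≡ 46 (mod 60).
  Combine with x ≡ 6 (mod 20): gcd(60, 20) = 20; 6 - 46 = -40, which IS divisible by 20, so compatible.
    Write x = 46 + 60·t and substitute into x ≡ 6 (mod 20): 60·t ≡ 6 − 46 = -40 (mod 20).
    Divide the congruence (and modulus) by g = 20: 3·t ≡ -2 (mod 1).
    Modulo 1 every t works; take t = 0.
    Then x = 46 + 60·0 = 46, valid modulo lcm(60, 20) = 60: x ≡ 46 (mod 60).
Verify: 46 mod 4 = 2, 46 mod 15 = 1, 46 mod 20 = 6.

x ≡ 46 (mod 60).


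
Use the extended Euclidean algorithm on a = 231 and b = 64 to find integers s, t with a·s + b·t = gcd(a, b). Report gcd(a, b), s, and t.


Euclidean algorithm on (231, 64) — divide until remainder is 0:
  231 = 3 · 64 + 39
  64 = 1 · 39 + 25
  39 = 1 · 25 + 14
  25 = 1 · 14 + 11
  14 = 1 · 11 + 3
  11 = 3 · 3 + 2
  3 = 1 · 2 + 1
  2 = 2 · 1 + 0
gcd(231, 64) = 1.
Track Bezout coefficients alongside the remainders: start with r₀ = 231 = a·1 + b·0 (s = 1, t = 0) and r₁ = 64 = a·0 + b·1 (s = 0, t = 1); each new remainder r_{k+1} = r_{k-1} − q_k·r_k inherits s_{k+1} = s_{k-1} − q_k·s_k, t_{k+1} = t_{k-1} − q_k·t_k, so r_k = a·s_k + b·t_k at every step:
  q = 3: r = 39, s = 1 − 3·0 = 1, t = 0 − 3·1 = -3  (check: 231·1 + 64·(-3) = 39)
  q = 1: r = 25, s = 0 − 1·1 = -1, t = 1 − 1·(-3) = 4  (check: 231·(-1) + 64·4 = 25)
  q = 1: r = 14, s = 1 − 1·(-1) = 2, t = -3 − 1·4 = -7  (check: 231·2 + 64·(-7) = 14)
  q = 1: r = 11, s = -1 − 1·2 = -3, t = 4 − 1·(-7) = 11  (check: 231·(-3) + 64·11 = 11)
  q = 1: r = 3, s = 2 − 1·(-3) = 5, t = -7 − 1·11 = -18  (check: 231·5 + 64·(-18) = 3)
  q = 3: r = 2, s = -3 − 3·5 = -18, t = 11 − 3·(-18) = 65  (check: 231·(-18) + 64·65 = 2)
  q = 1: r = 1, s = 5 − 1·(-18) = 23, t = -18 − 1·65 = -83  (check: 231·23 + 64·(-83) = 1)
The row with r = 1 (the gcd) gives the Bezout coefficients s = 23, t = -83.
Result: 231 · (23) + 64 · (-83) = 1.

gcd(231, 64) = 1; s = 23, t = -83 (check: 231·23 + 64·(-83) = 1).


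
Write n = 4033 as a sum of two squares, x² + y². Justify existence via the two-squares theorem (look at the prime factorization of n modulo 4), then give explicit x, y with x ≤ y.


Step 1: Factor n = 4033 = 37 · 109.
Step 2: Check the mod-4 condition on each prime factor: 37 ≡ 1 (mod 4), exponent 1; 109 ≡ 1 (mod 4), exponent 1.
All primes ≡ 3 (mod 4) appear to even exponent (or don't appear), so by the two-squares theorem n IS expressible as a sum of two squares.
Step 3: Build a representation. Here n = 37 · 109 is a product of primes ≡ 1 (mod 4). Each prime p ≡ 1 (mod 4) is itself a sum of two squares; find a² by testing p − a² for a perfect square:
  37: 37 − 1² = 36 = 6² ⇒ 37 = 1² + 6².
  109: 109 − 1² = 108, 109 − 2² = 105, 109 − 3² = 100 = 10² ⇒ 109 = 3² + 10².
  Combine using the Brahmagupta–Fibonacci identity (a² + b²)(c² + d²) = (ac − bd)² + (ad + bc)² = (ac + bd)² + (ad − bc)²:
  37 · 109 = 4033: from (1² + 6²)(3² + 10²), take (1·3 − 6·10, 1·10 + 6·3) = (3 − 60, 10 + 18) = (-57, 28); dropping signs (only squares matter) gives (57, 28); check 57² + 28² = 3249 + 784 = 4033 ✓.
Step 4: Order so x ≤ y and verify: 28² + 57² = 784 + 3249 = 4033 = n. ✓

n = 4033 = 28² + 57² (one valid representation with x ≤ y).


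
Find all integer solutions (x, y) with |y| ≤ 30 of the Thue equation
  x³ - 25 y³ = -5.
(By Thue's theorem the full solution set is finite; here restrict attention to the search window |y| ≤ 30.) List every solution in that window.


The equation is x³ - 25y³ = -5. For fixed y, x³ = 25·y³ − 5, so a solution requires the RHS to be a perfect cube.
Strategy: iterate y from -30 to 30, compute RHS = 25·y³ − 5, and check whether it is a (positive or negative) perfect cube.
Check small values of y:
  y = 0: RHS = -5 is not a perfect cube.
  y = 1: RHS = 20 is not a perfect cube.
  y = -1: RHS = -30 is not a perfect cube.
  y = 2: RHS = 195 is not a perfect cube.
  y = -2: RHS = -205 is not a perfect cube.
  y = 3: RHS = 670 is not a perfect cube.
  y = -3: RHS = -680 is not a perfect cube.
Continuing the search up to |y| = 30 finds no solutions either.
No (x, y) in the scanned range satisfies the equation.

No integer solutions with |y| ≤ 30.


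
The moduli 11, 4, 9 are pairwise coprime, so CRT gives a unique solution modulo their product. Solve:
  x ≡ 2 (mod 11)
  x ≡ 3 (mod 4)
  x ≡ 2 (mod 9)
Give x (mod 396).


Moduli 11, 4, 9 are pairwise coprime; by CRT there is a unique solution modulo M = 11 · 4 · 9 = 396.
Solve pairwise, accumulating the modulus:
  Start with x ≡ 2 (mod 11).
  Combine with x ≡ 3 (mod 4): since gcd(11, 4) = 1, we get a unique residue mod 44.
    Write x = 2 + 11·t and substitute into x ≡ 3 (mod 4): 11·t ≡ 3 − 2 = 1 (mod 4).
    Reduce coefficients mod 4: 3·t ≡ 1 (mod 4).
    The inverse of 3 mod 4 is 3 (since 3·3 = 9 = 2·4 + 1), so t ≡ 3·1 = 3 ≡ 3 (mod 4).
    Then x = 2 + 11·3 = 35, valid modulo lcm(11, 4) = 44: x ≡ 35 (mod 44).
  Combine with x ≡ 2 (mod 9): since gcd(44, 9) = 1, we get a unique residue mod 396.
    Write x = 35 + 44·t and substitute into x ≡ 2 (mod 9): 44·t ≡ 2 − 35 = -33 (mod 9).
    Reduce coefficients mod 9: 8·t ≡ 3 (mod 9).
    The inverse of 8 mod 9 is 8 (since 8·8 = 64 = 7·9 + 1), so t ≡ 8·3 = 24 ≡ 6 (mod 9).
    Then x = 35 + 44·6 = 299, valid modulo lcm(44, 9) = 396: x ≡ 299 (mod 396).
Verify: 299 mod 11 = 2 ✓, 299 mod 4 = 3 ✓, 299 mod 9 = 2 ✓.

x ≡ 299 (mod 396).


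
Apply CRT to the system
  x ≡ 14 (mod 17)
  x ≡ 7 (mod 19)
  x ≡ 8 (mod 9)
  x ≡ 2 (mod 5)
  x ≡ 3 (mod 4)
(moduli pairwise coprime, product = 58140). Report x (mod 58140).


Product of moduli M = 17 · 19 · 9 · 5 · 4 = 58140.
Merge one congruence at a time:
  Start: x ≡ 14 (mod 17).
  Combine with x ≡ 7 (mod 19); new modulus lcm = 323.
    Write x = 14 + 17·t and substitute into x ≡ 7 (mod 19): 17·t ≡ 7 − 14 = -7 (mod 19).
    Reduce coefficients mod 19: 17·t ≡ 12 (mod 19).
    The inverse of 17 mod 19 is 9 (since 17·9 = 153 = 8·19 + 1), so t ≡ 9·12 = 108 ≡ 13 (mod 19).
    Then x = 14 + 17·13 = 235, valid modulo lcm(17, 19) = 323: x ≡ 235 (mod 323).
  Combine with x ≡ 8 (mod 9); new modulus lcm = 2907.
    Write x = 235 + 323·t and substitute into x ≡ 8 (mod 9): 323·t ≡ 8 − 235 = -227 (mod 9).
    Reduce coefficients mod 9: 8·t ≡ 7 (mod 9).
    The inverse of 8 mod 9 is 8 (since 8·8 = 64 = 7·9 + 1), so t ≡ 8·7 = 56 ≡ 2 (mod 9).
    Then x = 235 + 323·2 = 881, valid modulo lcm(323, 9) = 2907: x ≡ 881 (mod 2907).
  Combine with x ≡ 2 (mod 5); new modulus lcm = 14535.
    Write x = 881 + 2907·t and substitute into x ≡ 2 (mod 5): 2907·t ≡ 2 − 881 = -879 (mod 5).
    Reduce coefficients mod 5: 2·t ≡ 1 (mod 5).
    The inverse of 2 mod 5 is 3 (since 2·3 = 6 = 1·5 + 1), so t ≡ 3·1 = 3 ≡ 3 (mod 5).
    Then x = 881 + 2907·3 = 9602, valid modulo lcm(2907, 5) = 14535: x ≡ 9602 (mod 14535).
  Combine with x ≡ 3 (mod 4); new modulus lcm = 58140.
    Write x = 9602 + 14535·t and substitute into x ≡ 3 (mod 4): 14535·t ≡ 3 − 9602 = -9599 (mod 4).
    Reduce coefficients mod 4: 3·t ≡ 1 (mod 4).
    The inverse of 3 mod 4 is 3 (since 3·3 = 9 = 2·4 + 1), so t ≡ 3·1 = 3 ≡ 3 (mod 4).
    Then x = 9602 + 14535·3 = 53207, valid modulo lcm(14535, 4) = 58140: x ≡ 53207 (mod 58140).
Verify against each original: 53207 mod 17 = 14, 53207 mod 19 = 7, 53207 mod 9 = 8, 53207 mod 5 = 2, 53207 mod 4 = 3.

x ≡ 53207 (mod 58140).


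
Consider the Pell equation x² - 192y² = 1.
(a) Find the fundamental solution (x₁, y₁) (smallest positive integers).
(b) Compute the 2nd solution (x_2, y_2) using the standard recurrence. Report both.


Step 1: Find the fundamental solution (x₁, y₁) of x² - 192y² = 1.
  Expand √192 as a continued fraction. a₀ = ⌊√192⌋ = 13; iterate m_{k+1} = d_k·a_k − m_k, d_{k+1} = (192 − m_{k+1}²)/d_k, a_{k+1} = ⌊(a₀ + m_{k+1})/d_{k+1}⌋ (starting m₀ = 0, d₀ = 1), with convergents p_k = a_k·p_{k-1} + p_{k-2}, q_k = a_k·q_{k-1} + q_{k-2} (p₋₁ = 1, q₋₁ = 0):
  k = 0: a₀ = 13; p₀/q₀ = 13/1; p₀² − 192·q₀² = 169 − 192 = -23.
  k = 1: m = 13, d = 23, a = ⌊(13 + 13)/23⌋ = 1; p/q = (1·13 + 1)/(1·1 + 0) = 14/1; p² − 192·q² = 196 − 192 = 4.
  k = 2: m = 10, d = 4, a = ⌊(13 + 10)/4⌋ = 5; p/q = (5·14 + 13)/(5·1 + 1) = 83/6; p² − 192·q² = 6889 − 6912 = -23.
  k = 3: m = 10, d = 23, a = ⌊(13 + 10)/23⌋ = 1; p/q = (1·83 + 14)/(1·6 + 1) = 97/7; p² − 192·q² = 9409 − 9408 = 1.
  The first convergent with p² − 192·q² = 1 gives the fundamental solution (x₁, y₁) = (97, 7).
Step 2: Apply the recurrence (x_{n+1}, y_{n+1}) = (x₁x_n + 192y₁y_n, x₁y_n + y₁x_n) repeatedly.
  From (x_1, y_1) = (97, 7): x_2 = 97·97 + 192·7·7 = 18817; y_2 = 97·7 + 7·97 = 1358.
Step 3: Verify x_2² - 192·y_2² = 354079489 - 354079488 = 1 (should be 1). ✓

(x_1, y_1) = (97, 7); (x_2, y_2) = (18817, 1358).


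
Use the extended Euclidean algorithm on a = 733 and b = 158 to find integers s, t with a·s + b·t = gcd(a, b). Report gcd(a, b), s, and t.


Euclidean algorithm on (733, 158) — divide until remainder is 0:
  733 = 4 · 158 + 101
  158 = 1 · 101 + 57
  101 = 1 · 57 + 44
  57 = 1 · 44 + 13
  44 = 3 · 13 + 5
  13 = 2 · 5 + 3
  5 = 1 · 3 + 2
  3 = 1 · 2 + 1
  2 = 2 · 1 + 0
gcd(733, 158) = 1.
Track Bezout coefficients alongside the remainders: start with r₀ = 733 = a·1 + b·0 (s = 1, t = 0) and r₁ = 158 = a·0 + b·1 (s = 0, t = 1); each new remainder r_{k+1} = r_{k-1} − q_k·r_k inherits s_{k+1} = s_{k-1} − q_k·s_k, t_{k+1} = t_{k-1} − q_k·t_k, so r_k = a·s_k + b·t_k at every step:
  q = 4: r = 101, s = 1 − 4·0 = 1, t = 0 − 4·1 = -4  (check: 733·1 + 158·(-4) = 101)
  q = 1: r = 57, s = 0 − 1·1 = -1, t = 1 − 1·(-4) = 5  (check: 733·(-1) + 158·5 = 57)
  q = 1: r = 44, s = 1 − 1·(-1) = 2, t = -4 − 1·5 = -9  (check: 733·2 + 158·(-9) = 44)
  q = 1: r = 13, s = -1 − 1·2 = -3, t = 5 − 1·(-9) = 14  (check: 733·(-3) + 158·14 = 13)
  q = 3: r = 5, s = 2 − 3·(-3) = 11, t = -9 − 3·14 = -51  (check: 733·11 + 158·(-51) = 5)
  q = 2: r = 3, s = -3 − 2·11 = -25, t = 14 − 2·(-51) = 116  (check: 733·(-25) + 158·116 = 3)
  q = 1: r = 2, s = 11 − 1·(-25) = 36, t = -51 − 1·116 = -167  (check: 733·36 + 158·(-167) = 2)
  q = 1: r = 1, s = -25 − 1·36 = -61, t = 116 − 1·(-167) = 283  (check: 733·(-61) + 158·283 = 1)
The row with r = 1 (the gcd) gives the Bezout coefficients s = -61, t = 283.
Result: 733 · (-61) + 158 · (283) = 1.

gcd(733, 158) = 1; s = -61, t = 283 (check: 733·(-61) + 158·283 = 1).


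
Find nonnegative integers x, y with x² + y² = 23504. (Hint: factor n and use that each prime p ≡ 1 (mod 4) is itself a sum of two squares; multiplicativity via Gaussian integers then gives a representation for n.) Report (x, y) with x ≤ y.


Step 1: Factor n = 23504 = 2^4 · 13 · 113.
Step 2: Check the mod-4 condition on each prime factor: 2 = 2 (special); 13 ≡ 1 (mod 4), exponent 1; 113 ≡ 1 (mod 4), exponent 1.
All primes ≡ 3 (mod 4) appear to even exponent (or don't appear), so by the two-squares theorem n IS expressible as a sum of two squares.
Step 3: Build a representation. Group n = k² · m with k = 4 and m = 13 · 113 = 1469 (a product of primes ≡ 1 (mod 4)); a representation of m scales to one of n via (k·x)² + (k·y)² = k²(x² + y²). Each prime p ≡ 1 (mod 4) is itself a sum of two squares; find a² by testing p − a² for a perfect square:
  13: 13 − 1² = 12, 13 − 2² = 9 = 3² ⇒ 13 = 2² + 3².
  113: 113 − 1² = 112, 113 − 2² = 109, 113 − 3² = 104, 113 − 4² = 97, 113 − 5² = 88, 113 − 6² = 77, 113 − 7² = 64 = 8² ⇒ 113 = 7² + 8².
  Combine using the Brahmagupta–Fibonacci identity (a² + b²)(c² + d²) = (ac − bd)² + (ad + bc)² = (ac + bd)² + (ad − bc)²:
  13 · 113 = 1469: from (2² + 3²)(7² + 8²), take (2·7 − 3·8, 2·8 + 3·7) = (14 − 24, 16 + 21) = (-10, 37); dropping signs (only squares matter) gives (10, 37); check 10² + 37² = 100 + 1369 = 1469 ✓.
  Scale by k = 4: (4·10, 4·37) = (40, 148).
Step 4: Order so x ≤ y and verify: 40² + 148² = 1600 + 21904 = 23504 = n. ✓

n = 23504 = 40² + 148² (one valid representation with x ≤ y).


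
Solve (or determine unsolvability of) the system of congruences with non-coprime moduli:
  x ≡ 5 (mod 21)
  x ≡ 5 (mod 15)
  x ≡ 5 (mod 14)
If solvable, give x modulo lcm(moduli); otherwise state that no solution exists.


Moduli 21, 15, 14 are not pairwise coprime, so CRT works modulo lcm(m_i) when all pairwise compatibility conditions hold.
Pairwise compatibility: gcd(m_i, m_j) must divide a_i - a_j for every pair.
Merge one congruence at a time:
  Start: x ≡ 5 (mod 21).
  Combine with x ≡ 5 (mod 15): gcd(21, 15) = 3; 5 - 5 = 0, which IS divisible by 3, so compatible.
    Write x = 5 + 21·t and substitute into x ≡ 5 (mod 15): 21·t ≡ 5 − 5 = 0 (mod 15).
    Divide the congruence (and modulus) by g = 3: 7·t ≡ 0 (mod 5).
    Reduce coefficients mod 5: 2·t ≡ 0 (mod 5).
    The inverse of 2 mod 5 is 3 (since 2·3 = 6 = 1·5 + 1), so t ≡ 3·0 = 0 ≡ 0 (mod 5).
    Then x = 5 + 21·0 = 5, valid modulo lcm(21, 15) = 105: x ≡ 5 (mod 105).
  Combine with x ≡ 5 (mod 14): gcd(105, 14) = 7; 5 - 5 = 0, which IS divisible by 7, so compatible.
    Write x = 5 + 105·t and substitute into x ≡ 5 (mod 14): 105·t ≡ 5 − 5 = 0 (mod 14).
    Divide the congruence (and modulus) by g = 7: 15·t ≡ 0 (mod 2).
    Reduce coefficients mod 2: 1·t ≡ 0 (mod 2).
    So t ≡ 0 (mod 2).
    Then x = 5 + 105·0 = 5, valid modulo lcm(105, 14) = 210: x ≡ 5 (mod 210).
Verify: 5 mod 21 = 5, 5 mod 15 = 5, 5 mod 14 = 5.

x ≡ 5 (mod 210).


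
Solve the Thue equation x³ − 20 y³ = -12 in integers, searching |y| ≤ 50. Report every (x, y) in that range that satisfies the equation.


The equation is x³ - 20y³ = -12. For fixed y, x³ = 20·y³ − 12, so a solution requires the RHS to be a perfect cube.
Strategy: iterate y from -50 to 50, compute RHS = 20·y³ − 12, and check whether it is a (positive or negative) perfect cube.
Check small values of y:
  y = 0: RHS = -12 is not a perfect cube.
  y = 1: RHS = 8 = (2)³ ⇒ x = 2 works.
  y = -1: RHS = -32 is not a perfect cube.
  y = 2: RHS = 148 is not a perfect cube.
  y = -2: RHS = -172 is not a perfect cube.
  y = 3: RHS = 528 is not a perfect cube.
  y = -3: RHS = -552 is not a perfect cube.
Continuing the search up to |y| = 50 finds no further solutions beyond those listed.
Collected solutions: (2, 1).

Solutions (with |y| ≤ 50): (2, 1).


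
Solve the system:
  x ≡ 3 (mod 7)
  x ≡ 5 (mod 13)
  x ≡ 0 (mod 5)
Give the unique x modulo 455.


Moduli 7, 13, 5 are pairwise coprime; by CRT there is a unique solution modulo M = 7 · 13 · 5 = 455.
Solve pairwise, accumulating the modulus:
  Start with x ≡ 3 (mod 7).
  Combine with x ≡ 5 (mod 13): since gcd(7, 13) = 1, we get a unique residue mod 91.
    Write x = 3 + 7·t and substitute into x ≡ 5 (mod 13): 7·t ≡ 5 − 3 = 2 (mod 13).
    The inverse of 7 mod 13 is 2 (since 7·2 = 14 = 1·13 + 1), so t ≡ 2·2 = 4 ≡ 4 (mod 13).
    Then x = 3 + 7·4 = 31, valid modulo lcm(7, 13) = 91: x ≡ 31 (mod 91).
  Combine with x ≡ 0 (mod 5): since gcd(91, 5) = 1, we get a unique residue mod 455.
    Write x = 31 + 91·t and substitute into x ≡ 0 (mod 5): 91·t ≡ 0 − 31 = -31 (mod 5).
    Reduce coefficients mod 5: 1·t ≡ 4 (mod 5).
    So t ≡ 4 (mod 5).
    Then x = 31 + 91·4 = 395, valid modulo lcm(91, 5) = 455: x ≡ 395 (mod 455).
Verify: 395 mod 7 = 3 ✓, 395 mod 13 = 5 ✓, 395 mod 5 = 0 ✓.

x ≡ 395 (mod 455).


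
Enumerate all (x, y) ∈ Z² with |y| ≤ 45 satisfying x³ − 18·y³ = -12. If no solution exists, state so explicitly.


The equation is x³ - 18y³ = -12. For fixed y, x³ = 18·y³ − 12, so a solution requires the RHS to be a perfect cube.
Strategy: iterate y from -45 to 45, compute RHS = 18·y³ − 12, and check whether it is a (positive or negative) perfect cube.
Check small values of y:
  y = 0: RHS = -12 is not a perfect cube.
  y = 1: RHS = 6 is not a perfect cube.
  y = -1: RHS = -30 is not a perfect cube.
  y = 2: RHS = 132 is not a perfect cube.
  y = -2: RHS = -156 is not a perfect cube.
  y = 3: RHS = 474 is not a perfect cube.
  y = -3: RHS = -498 is not a perfect cube.
Continuing the search up to |y| = 45 finds no solutions either.
No (x, y) in the scanned range satisfies the equation.

No integer solutions with |y| ≤ 45.


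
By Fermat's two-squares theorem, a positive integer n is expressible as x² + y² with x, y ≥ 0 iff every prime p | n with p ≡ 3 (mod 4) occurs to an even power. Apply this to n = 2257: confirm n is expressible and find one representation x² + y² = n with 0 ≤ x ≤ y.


Step 1: Factor n = 2257 = 37 · 61.
Step 2: Check the mod-4 condition on each prime factor: 37 ≡ 1 (mod 4), exponent 1; 61 ≡ 1 (mod 4), exponent 1.
All primes ≡ 3 (mod 4) appear to even exponent (or don't appear), so by the two-squares theorem n IS expressible as a sum of two squares.
Step 3: Build a representation. Here n = 37 · 61 is a product of primes ≡ 1 (mod 4). Each prime p ≡ 1 (mod 4) is itself a sum of two squares; find a² by testing p − a² for a perfect square:
  37: 37 − 1² = 36 = 6² ⇒ 37 = 1² + 6².
  61: 61 − 1² = 60, 61 − 2² = 57, 61 − 3² = 52, 61 − 4² = 45, 61 − 5² = 36 = 6² ⇒ 61 = 5² + 6².
  Combine using the Brahmagupta–Fibonacci identity (a² + b²)(c² + d²) = (ac − bd)² + (ad + bc)² = (ac + bd)² + (ad − bc)²:
  37 · 61 = 2257: from (1² + 6²)(5² + 6²), take (1·5 − 6·6, 1·6 + 6·5) = (5 − 36, 6 + 30) = (-31, 36); dropping signs (only squares matter) gives (31, 36); check 31² + 36² = 961 + 1296 = 2257 ✓.
Step 4: Order so x ≤ y and verify: 31² + 36² = 961 + 1296 = 2257 = n. ✓

n = 2257 = 31² + 36² (one valid representation with x ≤ y).


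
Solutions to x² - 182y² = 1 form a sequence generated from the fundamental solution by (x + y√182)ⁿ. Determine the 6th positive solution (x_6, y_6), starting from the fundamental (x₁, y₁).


Step 1: Find the fundamental solution (x₁, y₁) of x² - 182y² = 1.
  Expand √182 as a continued fraction. a₀ = ⌊√182⌋ = 13; iterate m_{k+1} = d_k·a_k − m_k, d_{k+1} = (182 − m_{k+1}²)/d_k, a_{k+1} = ⌊(a₀ + m_{k+1})/d_{k+1}⌋ (starting m₀ = 0, d₀ = 1), with convergents p_k = a_k·p_{k-1} + p_{k-2}, q_k = a_k·q_{k-1} + q_{k-2} (p₋₁ = 1, q₋₁ = 0):
  k = 0: a₀ = 13; p₀/q₀ = 13/1; p₀² − 182·q₀² = 169 − 182 = -13.
  k = 1: m = 13, d = 13, a = ⌊(13 + 13)/13⌋ = 2; p/q = (2·13 + 1)/(2·1 + 0) = 27/2; p² − 182·q² = 729 − 728 = 1.
  The first convergent with p² − 182·q² = 1 gives the fundamental solution (x₁, y₁) = (27, 2).
Step 2: Apply the recurrence (x_{n+1}, y_{n+1}) = (x₁x_n + 182y₁y_n, x₁y_n + y₁x_n) repeatedly.
  From (x_1, y_1) = (27, 2): x_2 = 27·27 + 182·2·2 = 1457; y_2 = 27·2 + 2·27 = 108.
  From (x_2, y_2) = (1457, 108): x_3 = 27·1457 + 182·2·108 = 78651; y_3 = 27·108 + 2·1457 = 5830.
  From (x_3, y_3) = (78651, 5830): x_4 = 27·78651 + 182·2·5830 = 4245697; y_4 = 27·5830 + 2·78651 = 314712.
  From (x_4, y_4) = (4245697, 314712): x_5 = 27·4245697 + 182·2·314712 = 229188987; y_5 = 27·314712 + 2·4245697 = 16988618.
  From (x_5, y_5) = (229188987, 16988618): x_6 = 27·229188987 + 182·2·16988618 = 12371959601; y_6 = 27·16988618 + 2·229188987 = 917070660.
Step 3: Verify x_6² - 182·y_6² = 153065384368776079201 - 153065384368776079200 = 1 (should be 1). ✓

(x_1, y_1) = (27, 2); (x_6, y_6) = (12371959601, 917070660).
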